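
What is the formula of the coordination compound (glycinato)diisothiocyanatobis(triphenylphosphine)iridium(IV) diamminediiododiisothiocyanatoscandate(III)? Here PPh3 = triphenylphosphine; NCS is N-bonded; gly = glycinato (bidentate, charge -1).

Cation [Ir…]: ligand charges -3, Ir(IV) ⇒ ion charge 1+.
Anion [Sc…]: ligand charges -4, Sc(III) ⇒ ion charge 1−.
One 1+ cation balances one 1− anion.

[Ir(gly)(NCS)2(PPh3)2][ScI2(NCS)2(NH3)2]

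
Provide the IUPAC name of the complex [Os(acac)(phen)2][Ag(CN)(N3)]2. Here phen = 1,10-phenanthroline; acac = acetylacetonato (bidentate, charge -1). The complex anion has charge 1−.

(acetylacetonato)bis(1,10-phenanthroline)osmium(III) azidocyanoargentate(I)

The complex anion is given as 1−; its ligand charges sum to -2, so Ag = +1.
With 2 anions per cation, the cation must be 2×1 = 2+.
Cation: ligand charges sum to -1; for the ion to be 2+, Os = +3.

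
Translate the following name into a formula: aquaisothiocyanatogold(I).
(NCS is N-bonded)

Ligands: 1 aqua (H2O, neutral), 1 isothiocyanato (NCS, -1). Ligand charge sum = -1.
With Au in oxidation state +1, the complex ion is [Au...].

[Au(H2O)(NCS)]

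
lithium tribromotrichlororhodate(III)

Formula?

Ligands: 3 chloro (Cl, -1), 3 bromo (Br, -1). Ligand charge sum = -6.
With Rh in oxidation state +3, the complex ion is [Rh...]^3−.
Charge balance with lithium (+1) requires 1 complex ion per 3 lithium.

Li3[RhBr3Cl3]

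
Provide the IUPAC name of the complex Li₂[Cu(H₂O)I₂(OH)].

The 2 lithium counter-ions carry a total charge of +2, so each complex ion is 2−.
Ligand charges: 1×aqua (neutral), 2×iodo (-1 each), 1×hydroxo (-1 each); total -3. So Cu + (-3) = 2−, giving Cu = +1.
Ligands are named alphabetically: aqua before hydroxo before iodo.
The complex ion is anionic, so copper takes the -ate form cuprate(I).

lithium aquahydroxodiiodocuprate(I)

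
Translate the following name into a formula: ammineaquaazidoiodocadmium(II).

Ligands: 1 azido (N3, -1), 1 aqua (H2O, neutral), 1 ammine (NH3, neutral), 1 iodo (I, -1). Ligand charge sum = -2.
With Cd in oxidation state +2, the complex ion is [Cd...].

[Cd(H2O)I(N3)(NH3)]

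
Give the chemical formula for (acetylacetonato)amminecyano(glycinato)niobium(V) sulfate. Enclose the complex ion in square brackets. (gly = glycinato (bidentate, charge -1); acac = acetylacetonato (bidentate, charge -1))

Ligands: 1 glycinato (gly, -1), 1 ammine (NH3, neutral), 1 acetylacetonato (acac, -1), 1 cyano (CN, -1). Ligand charge sum = -3.
Charge balance with sulfate (-2) requires 1 complex ion per 1 sulfate.

[Nb(acac)(CN)(gly)(NH3)]SO4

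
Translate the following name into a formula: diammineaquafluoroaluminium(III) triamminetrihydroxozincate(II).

[AlF(H2O)(NH3)2][Zn(NH3)3(OH)3]2

Cation [Al…]: ligand charges -1, Al(III) ⇒ ion charge 2+.
Anion [Zn…]: ligand charges -3, Zn(II) ⇒ ion charge 1−.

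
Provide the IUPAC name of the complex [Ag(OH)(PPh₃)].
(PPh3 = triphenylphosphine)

hydroxo(triphenylphosphine)silver(I)

There is no counter-ion, so the complex is neutral overall.
Ligand charges: 1×hydroxo (-1 each), 1×triphenylphosphine (neutral); total -1. So Ag + (-1) = 0, giving Ag = +1.
Ligands are named alphabetically: hydroxo before triphenylphosphine.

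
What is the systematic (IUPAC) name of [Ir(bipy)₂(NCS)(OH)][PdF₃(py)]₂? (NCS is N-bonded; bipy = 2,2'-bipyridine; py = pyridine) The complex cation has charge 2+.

Both ions are complex: the cation is named first with the plain metal name, the anion second with the -ate form; each ion's ligands are alphabetised independently.
The complex cation is given as 2+; its ligand charges sum to -2, so Ir = +4.
With 2 anions per cation, each anion must be 2/2 = 1−.
Anion: ligand charges sum to -3; for the ion to be 1−, Pd = +2.

bis(2,2'-bipyridine)hydroxoisothiocyanatoiridium(IV) trifluoro(pyridine)palladate(II)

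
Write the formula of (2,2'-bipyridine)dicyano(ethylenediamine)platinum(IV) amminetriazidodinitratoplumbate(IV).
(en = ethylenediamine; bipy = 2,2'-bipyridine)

Cation [Pt…]: ligand charges -2, Pt(IV) ⇒ ion charge 2+.
Anion [Pb…]: ligand charges -5, Pb(IV) ⇒ ion charge 1−.
One 2+ cation requires 2 of the 1− anion.

[Pt(bipy)(CN)2(en)][Pb(N3)3(NH3)(NO3)2]2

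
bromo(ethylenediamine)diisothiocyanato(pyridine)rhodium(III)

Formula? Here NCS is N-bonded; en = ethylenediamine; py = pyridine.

Ligands: 1 bromo (Br, -1), 2 isothiocyanato (NCS, -1), 1 ethylenediamine (en, neutral), 1 pyridine (py, neutral). Ligand charge sum = -3.
With Rh in oxidation state +3, the complex ion is [Rh...].

[RhBr(en)(NCS)2(py)]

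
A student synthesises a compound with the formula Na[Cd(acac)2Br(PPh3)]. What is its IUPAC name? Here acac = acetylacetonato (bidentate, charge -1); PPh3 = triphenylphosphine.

The 1 sodium counter-ion carries a total charge of +1, so each complex ion is 1−.
Ligand charges: 1×bromo (-1 each), 2×acetylacetonato (-1 each), 1×triphenylphosphine (neutral); total -3. So Cd + (-3) = 1−, giving Cd = +2.
Ligands are named alphabetically: acetylacetonato before bromo before triphenylphosphine.
The complex ion is anionic, so cadmium takes the -ate form cadmate(II).

sodium bis(acetylacetonato)bromo(triphenylphosphine)cadmate(II)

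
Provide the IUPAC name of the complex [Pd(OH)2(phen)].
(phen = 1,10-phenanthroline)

dihydroxo(1,10-phenanthroline)palladium(II)

There is no counter-ion, so the complex is neutral overall.
Ligand charges: 2×hydroxo (-1 each), 1×1,10-phenanthroline (neutral); total -2. So Pd + (-2) = 0, giving Pd = +2.
Ligands are named alphabetically: hydroxo before phenanthroline.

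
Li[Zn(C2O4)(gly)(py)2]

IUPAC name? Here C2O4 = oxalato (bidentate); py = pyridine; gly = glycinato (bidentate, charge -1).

lithium (glycinato)oxalatobis(pyridine)zincate(II)

The 1 lithium counter-ion carries a total charge of +1, so each complex ion is 1−.
Ligand charges: 1×oxalato (-2 each), 2×pyridine (neutral), 1×glycinato (-1 each); total -3. So Zn + (-3) = 1−, giving Zn = +2.
Ligands are named alphabetically: glycinato before oxalato before pyridine.
The complex ion is anionic, so zinc takes the -ate form zincate(II).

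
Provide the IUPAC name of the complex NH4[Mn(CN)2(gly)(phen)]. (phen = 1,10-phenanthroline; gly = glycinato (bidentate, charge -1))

ammonium dicyano(glycinato)(1,10-phenanthroline)manganate(II)

The 1 ammonium counter-ion carries a total charge of +1, so each complex ion is 1−.
Ligand charges: 1×1,10-phenanthroline (neutral), 2×cyano (-1 each), 1×glycinato (-1 each); total -3. So Mn + (-3) = 1−, giving Mn = +2.
Ligands are named alphabetically: cyano before glycinato before phenanthroline.
The complex ion is anionic, so manganese takes the -ate form manganate(II).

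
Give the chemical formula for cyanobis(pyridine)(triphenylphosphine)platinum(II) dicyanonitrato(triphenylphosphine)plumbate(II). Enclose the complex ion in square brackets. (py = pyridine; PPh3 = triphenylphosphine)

Cation [Pt…]: ligand charges -1, Pt(II) ⇒ ion charge 1+.
Anion [Pb…]: ligand charges -3, Pb(II) ⇒ ion charge 1−.
One 1+ cation balances one 1− anion.

[Pt(CN)(PPh3)(py)2][Pb(CN)2(NO3)(PPh3)]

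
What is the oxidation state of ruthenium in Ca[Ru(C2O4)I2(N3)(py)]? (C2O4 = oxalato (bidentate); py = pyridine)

1 calcium outside the brackets (+2 each) → the complex ion is 2−.
Ligand charges: 1×C2O4 = -2; 1×N3 = -1; 1×py neutral; 2×I = -2; sum -5.
Ru + (-5) = 2− ⇒ Ru is +3.

+3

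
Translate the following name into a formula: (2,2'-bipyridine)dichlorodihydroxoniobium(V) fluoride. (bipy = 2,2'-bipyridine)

[Nb(bipy)Cl2(OH)2]F

Ligands: 2 chloro (Cl, -1), 2 hydroxo (OH, -1), 1 2,2'-bipyridine (bipy, neutral). Ligand charge sum = -4.
With Nb in oxidation state +5, the complex ion is [Nb...]^1+.
Charge balance with fluoride (-1) requires 1 complex ion per 1 fluoride.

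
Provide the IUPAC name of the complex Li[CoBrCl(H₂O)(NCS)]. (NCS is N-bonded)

The 1 lithium counter-ion carries a total charge of +1, so each complex ion is 1−.
Ligand charges: 1×isothiocyanato (-1 each), 1×aqua (neutral), 1×bromo (-1 each), 1×chloro (-1 each); total -3. So Co + (-3) = 1−, giving Co = +2.
Ligands are named alphabetically: aqua before bromo before chloro before isothiocyanato.
The complex ion is anionic, so cobalt takes the -ate form cobaltate(II).

lithium aquabromochloroisothiocyanatocobaltate(II)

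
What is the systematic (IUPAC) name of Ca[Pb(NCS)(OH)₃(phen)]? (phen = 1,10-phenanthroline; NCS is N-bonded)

The 1 calcium counter-ion carries a total charge of +2, so each complex ion is 2−.
Ligand charges: 3×hydroxo (-1 each), 1×1,10-phenanthroline (neutral), 1×isothiocyanato (-1 each); total -4. So Pb + (-4) = 2−, giving Pb = +2.
The complex ion is anionic, so lead takes the -ate form plumbate(II).

calcium trihydroxoisothiocyanato(1,10-phenanthroline)plumbate(II)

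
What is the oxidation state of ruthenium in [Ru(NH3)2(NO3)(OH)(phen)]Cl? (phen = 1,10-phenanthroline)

1 chloride outside the brackets (-1 each) → the complex ion is 1+.
Ligand charges: 2×NH3 neutral; 1×OH = -1; 1×NO3 = -1; 1×phen neutral; sum -2.
Ru + (-2) = 1+ ⇒ Ru is +3.

+3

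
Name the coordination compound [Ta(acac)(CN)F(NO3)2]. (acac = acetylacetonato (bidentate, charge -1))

There is no counter-ion, so the complex is neutral overall.
Ligand charges: 2×nitrato (-1 each), 1×acetylacetonato (-1 each), 1×cyano (-1 each), 1×fluoro (-1 each); total -5. So Ta + (-5) = 0, giving Ta = +5.
Ligands are named alphabetically: acetylacetonato before cyano before fluoro before nitrato.

(acetylacetonato)cyanofluorodinitratotantalum(V)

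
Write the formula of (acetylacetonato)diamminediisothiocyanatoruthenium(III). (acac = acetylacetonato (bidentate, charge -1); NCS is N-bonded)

Ligands: 1 acetylacetonato (acac, -1), 2 ammine (NH3, neutral), 2 isothiocyanato (NCS, -1). Ligand charge sum = -3.
With Ru in oxidation state +3, the complex ion is [Ru...].

[Ru(acac)(NCS)2(NH3)2]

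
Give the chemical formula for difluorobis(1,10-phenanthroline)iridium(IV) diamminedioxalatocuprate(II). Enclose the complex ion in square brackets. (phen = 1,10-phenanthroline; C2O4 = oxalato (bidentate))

[IrF2(phen)2][Cu(C2O4)2(NH3)2]

Cation [Ir…]: ligand charges -2, Ir(IV) ⇒ ion charge 2+.
Anion [Cu…]: ligand charges -4, Cu(II) ⇒ ion charge 2−.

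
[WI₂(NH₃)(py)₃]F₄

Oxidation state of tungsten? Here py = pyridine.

+6

4 fluoride outside the brackets (-1 each) → the complex ion is 4+.
Ligand charges: 2×I = -2; 1×NH3 neutral; 3×py neutral; sum -2.
W + (-2) = 4+ ⇒ W is +6.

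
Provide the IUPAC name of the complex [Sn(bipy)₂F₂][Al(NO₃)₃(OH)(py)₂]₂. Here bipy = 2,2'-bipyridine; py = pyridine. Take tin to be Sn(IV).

bis(2,2'-bipyridine)difluorotin(IV) hydroxotrinitratobis(pyridine)aluminate(III)

Sn is given as +4; the cation's ligand charges sum to -2, so the complex cation is 2+.
With 2 anions per cation, each anion must be 2/2 = 1−.
Anion: ligand charges sum to -4; for the ion to be 1−, Al = +3.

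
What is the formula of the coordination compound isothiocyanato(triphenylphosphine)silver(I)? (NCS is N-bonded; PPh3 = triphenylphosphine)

[Ag(NCS)(PPh3)]

Ligands: 1 isothiocyanato (NCS, -1), 1 triphenylphosphine (PPh3, neutral). Ligand charge sum = -1.
With Ag in oxidation state +1, the complex ion is [Ag...].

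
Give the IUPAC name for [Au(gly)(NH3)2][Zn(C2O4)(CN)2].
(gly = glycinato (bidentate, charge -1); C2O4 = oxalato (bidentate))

Zinc is always +2 in its complexes; the anion's ligand charges sum to -4, so the complex anion is 2−.
A 1:1 salt means the cation carries the equal and opposite charge, 2+.
Cation: ligand charges sum to -1; for the ion to be 2+, Au = +3.

diammine(glycinato)gold(III) dicyanooxalatozincate(II)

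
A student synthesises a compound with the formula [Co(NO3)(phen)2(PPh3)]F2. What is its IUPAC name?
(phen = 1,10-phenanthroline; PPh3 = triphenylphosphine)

nitratobis(1,10-phenanthroline)(triphenylphosphine)cobalt(III) fluoride

The 2 fluoride counter-ions carry a total charge of -2, so each complex ion is 2+.
Ligand charges: 1×nitrato (-1 each), 2×1,10-phenanthroline (neutral), 1×triphenylphosphine (neutral); total -1. So Co + (-1) = 2+, giving Co = +3.
Ligands are named alphabetically: nitrato before phenanthroline before triphenylphosphine.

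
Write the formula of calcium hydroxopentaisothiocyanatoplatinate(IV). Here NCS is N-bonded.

Ligands: 5 isothiocyanato (NCS, -1), 1 hydroxo (OH, -1). Ligand charge sum = -6.
Charge balance with calcium (+2) requires 1 complex ion per 1 calcium.

Ca[Pt(NCS)5(OH)]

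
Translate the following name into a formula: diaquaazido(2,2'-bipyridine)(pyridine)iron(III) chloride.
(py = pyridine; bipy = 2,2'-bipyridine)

Ligands: 2 aqua (H2O, neutral), 1 pyridine (py, neutral), 1 2,2'-bipyridine (bipy, neutral), 1 azido (N3, -1). Ligand charge sum = -1.
With Fe in oxidation state +3, the complex ion is [Fe...]^2+.
Charge balance with chloride (-1) requires 1 complex ion per 2 chloride.

[Fe(bipy)(H2O)2(N3)(py)]Cl2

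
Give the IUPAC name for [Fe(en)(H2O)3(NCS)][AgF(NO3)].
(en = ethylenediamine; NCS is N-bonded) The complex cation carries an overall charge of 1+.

Both ions are complex: the cation is named first with the plain metal name, the anion second with the -ate form; each ion's ligands are alphabetised independently.
The complex cation is given as 1+; its ligand charges sum to -1, so Fe = +2.
A 1:1 salt means the anion carries the equal and opposite charge, 1−.
Anion: ligand charges sum to -2; for the ion to be 1−, Ag = +1.

triaqua(ethylenediamine)isothiocyanatoiron(II) fluoronitratoargentate(I)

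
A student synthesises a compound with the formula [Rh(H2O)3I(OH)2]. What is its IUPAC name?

triaquadihydroxoiodorhodium(III)

There is no counter-ion, so the complex is neutral overall.
Ligand charges: 1×iodo (-1 each), 3×aqua (neutral), 2×hydroxo (-1 each); total -3. So Rh + (-3) = 0, giving Rh = +3.
Ligands are named alphabetically: aqua before hydroxo before iodo.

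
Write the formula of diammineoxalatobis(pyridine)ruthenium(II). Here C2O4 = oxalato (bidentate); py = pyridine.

Ligands: 1 oxalato (C2O4, -2), 2 pyridine (py, neutral), 2 ammine (NH3, neutral). Ligand charge sum = -2.
With Ru in oxidation state +2, the complex ion is [Ru...].

[Ru(C2O4)(NH3)2(py)2]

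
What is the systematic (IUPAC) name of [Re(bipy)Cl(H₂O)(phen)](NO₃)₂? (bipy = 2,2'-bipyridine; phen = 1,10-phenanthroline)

aqua(2,2'-bipyridine)chloro(1,10-phenanthroline)rhenium(III) nitrate

The 2 nitrate counter-ions carry a total charge of -2, so each complex ion is 2+.
Ligand charges: 1×aqua (neutral), 1×2,2'-bipyridine (neutral), 1×1,10-phenanthroline (neutral), 1×chloro (-1 each); total -1. So Re + (-1) = 2+, giving Re = +3.
Ligands are named alphabetically: aqua before bipyridine before chloro before phenanthroline.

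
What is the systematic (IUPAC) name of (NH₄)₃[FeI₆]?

ammonium hexaiodoferrate(III)

The 3 ammonium counter-ions carry a total charge of +3, so each complex ion is 3−.
Ligand charges: 6×iodo (-1 each); total -6. So Fe + (-6) = 3−, giving Fe = +3.
The complex ion is anionic, so iron takes the -ate form ferrate(III).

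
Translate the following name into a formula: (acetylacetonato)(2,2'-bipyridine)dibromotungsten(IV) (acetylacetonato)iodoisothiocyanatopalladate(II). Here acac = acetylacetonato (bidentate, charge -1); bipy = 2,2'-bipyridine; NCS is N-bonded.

Cation [W…]: ligand charges -3, W(IV) ⇒ ion charge 1+.
Anion [Pd…]: ligand charges -3, Pd(II) ⇒ ion charge 1−.
One 1+ cation balances one 1− anion.

[W(acac)(bipy)Br2][Pd(acac)I(NCS)]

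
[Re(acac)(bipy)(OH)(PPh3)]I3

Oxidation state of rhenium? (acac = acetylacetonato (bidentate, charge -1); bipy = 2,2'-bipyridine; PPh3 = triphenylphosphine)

+5

3 iodide outside the brackets (-1 each) → the complex ion is 3+.
Ligand charges: 1×acac = -1; 1×bipy neutral; 1×PPh3 neutral; 1×OH = -1; sum -2.
Re + (-2) = 3+ ⇒ Re is +5.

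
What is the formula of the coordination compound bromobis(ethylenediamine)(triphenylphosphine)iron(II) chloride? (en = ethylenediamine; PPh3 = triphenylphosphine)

Ligands: 1 bromo (Br, -1), 2 ethylenediamine (en, neutral), 1 triphenylphosphine (PPh3, neutral). Ligand charge sum = -1.
With Fe in oxidation state +2, the complex ion is [Fe...]^1+.
Charge balance with chloride (-1) requires 1 complex ion per 1 chloride.

[FeBr(en)2(PPh3)]Cl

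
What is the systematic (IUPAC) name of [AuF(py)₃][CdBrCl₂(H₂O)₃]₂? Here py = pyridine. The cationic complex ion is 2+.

Both ions are complex: the cation is named first with the plain metal name, the anion second with the -ate form; each ion's ligands are alphabetised independently.
The complex cation is given as 2+; its ligand charges sum to -1, so Au = +3.
With 2 anions per cation, each anion must be 2/2 = 1−.
Anion: ligand charges sum to -3; for the ion to be 1−, Cd = +2.

fluorotris(pyridine)gold(III) triaquabromodichlorocadmate(II)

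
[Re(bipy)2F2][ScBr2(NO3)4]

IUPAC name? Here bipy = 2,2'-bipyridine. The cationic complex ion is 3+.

bis(2,2'-bipyridine)difluororhenium(V) dibromotetranitratoscandate(III)

Both ions are complex: the cation is named first with the plain metal name, the anion second with the -ate form; each ion's ligands are alphabetised independently.
The complex cation is given as 3+; its ligand charges sum to -2, so Re = +5.
A 1:1 salt means the anion carries the equal and opposite charge, 3−.
Anion: ligand charges sum to -6; for the ion to be 3−, Sc = +3.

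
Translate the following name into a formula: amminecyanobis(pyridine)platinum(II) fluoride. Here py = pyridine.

[Pt(CN)(NH3)(py)2]F

Ligands: 1 ammine (NH3, neutral), 1 cyano (CN, -1), 2 pyridine (py, neutral). Ligand charge sum = -1.
With Pt in oxidation state +2, the complex ion is [Pt...]^1+.
Charge balance with fluoride (-1) requires 1 complex ion per 1 fluoride.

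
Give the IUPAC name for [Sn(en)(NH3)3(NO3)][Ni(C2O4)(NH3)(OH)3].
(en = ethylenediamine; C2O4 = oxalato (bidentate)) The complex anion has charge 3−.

triammine(ethylenediamine)nitratotin(IV) amminetrihydroxooxalatonickelate(II)

Both ions are complex: the cation is named first with the plain metal name, the anion second with the -ate form; each ion's ligands are alphabetised independently.
The complex anion is given as 3−; its ligand charges sum to -5, so Ni = +2.
A 1:1 salt means the cation carries the equal and opposite charge, 3+.
Cation: ligand charges sum to -1; for the ion to be 3+, Sn = +4.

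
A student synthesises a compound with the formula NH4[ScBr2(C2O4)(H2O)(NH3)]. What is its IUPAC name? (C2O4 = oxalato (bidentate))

ammonium ammineaquadibromooxalatoscandate(III)

The 1 ammonium counter-ion carries a total charge of +1, so each complex ion is 1−.
Ligand charges: 2×bromo (-1 each), 1×aqua (neutral), 1×oxalato (-2 each), 1×ammine (neutral); total -4. So Sc + (-4) = 1−, giving Sc = +3.
Ligands are named alphabetically: ammine before aqua before bromo before oxalato.
The complex ion is anionic, so scandium takes the -ate form scandate(III).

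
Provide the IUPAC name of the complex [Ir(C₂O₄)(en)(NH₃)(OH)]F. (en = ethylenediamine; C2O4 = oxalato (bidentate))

The 1 fluoride counter-ion carries a total charge of -1, so each complex ion is 1+.
Ligand charges: 1×hydroxo (-1 each), 1×ethylenediamine (neutral), 1×oxalato (-2 each), 1×ammine (neutral); total -3. So Ir + (-3) = 1+, giving Ir = +4.
Ligands are named alphabetically: ammine before ethylenediamine before hydroxo before oxalato.

ammine(ethylenediamine)hydroxooxalatoiridium(IV) fluoride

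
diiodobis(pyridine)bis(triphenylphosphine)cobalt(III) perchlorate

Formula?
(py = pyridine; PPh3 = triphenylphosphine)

[CoI2(PPh3)2(py)2]ClO4

Ligands: 2 iodo (I, -1), 2 pyridine (py, neutral), 2 triphenylphosphine (PPh3, neutral). Ligand charge sum = -2.
With Co in oxidation state +3, the complex ion is [Co...]^1+.
Charge balance with perchlorate (-1) requires 1 complex ion per 1 perchlorate.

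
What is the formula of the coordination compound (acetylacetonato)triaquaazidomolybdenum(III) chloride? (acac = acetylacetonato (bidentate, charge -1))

[Mo(acac)(H2O)3(N3)]Cl

Ligands: 1 acetylacetonato (acac, -1), 1 azido (N3, -1), 3 aqua (H2O, neutral). Ligand charge sum = -2.
With Mo in oxidation state +3, the complex ion is [Mo...]^1+.
Charge balance with chloride (-1) requires 1 complex ion per 1 chloride.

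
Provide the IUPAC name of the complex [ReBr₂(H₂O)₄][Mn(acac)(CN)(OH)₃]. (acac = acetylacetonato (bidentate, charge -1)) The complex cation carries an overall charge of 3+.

tetraaquadibromorhenium(V) (acetylacetonato)cyanotrihydroxomanganate(II)

Both ions are complex: the cation is named first with the plain metal name, the anion second with the -ate form; each ion's ligands are alphabetised independently.
The complex cation is given as 3+; its ligand charges sum to -2, so Re = +5.
A 1:1 salt means the anion carries the equal and opposite charge, 3−.
Anion: ligand charges sum to -5; for the ion to be 3−, Mn = +2.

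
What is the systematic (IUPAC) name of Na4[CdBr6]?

The 4 sodium counter-ions carry a total charge of +4, so each complex ion is 4−.
Ligand charges: 6×bromo (-1 each); total -6. So Cd + (-6) = 4−, giving Cd = +2.
The complex ion is anionic, so cadmium takes the -ate form cadmate(II).

sodium hexabromocadmate(II)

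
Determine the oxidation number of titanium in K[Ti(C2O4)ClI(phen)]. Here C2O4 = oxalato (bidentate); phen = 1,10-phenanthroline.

+3

1 potassium outside the brackets (+1 each) → the complex ion is 1−.
Ligand charges: 1×I = -1; 1×C2O4 = -2; 1×Cl = -1; 1×phen neutral; sum -4.
Ti + (-4) = 1− ⇒ Ti is +3.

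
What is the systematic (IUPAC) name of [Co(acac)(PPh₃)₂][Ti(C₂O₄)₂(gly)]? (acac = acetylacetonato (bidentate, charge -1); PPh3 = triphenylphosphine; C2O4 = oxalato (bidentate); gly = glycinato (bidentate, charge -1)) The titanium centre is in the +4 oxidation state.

Both ions are complex: the cation is named first with the plain metal name, the anion second with the -ate form; each ion's ligands are alphabetised independently.
Ti is given as +4; the anion's ligand charges sum to -5, so the complex anion is 1−.
A 1:1 salt means the cation carries the equal and opposite charge, 1+.
Cation: ligand charges sum to -1; for the ion to be 1+, Co = +2.

(acetylacetonato)bis(triphenylphosphine)cobalt(II) (glycinato)dioxalatotitanate(IV)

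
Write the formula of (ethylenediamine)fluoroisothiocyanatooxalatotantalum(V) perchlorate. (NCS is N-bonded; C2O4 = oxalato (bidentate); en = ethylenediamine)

Ligands: 1 isothiocyanato (NCS, -1), 1 fluoro (F, -1), 1 oxalato (C2O4, -2), 1 ethylenediamine (en, neutral). Ligand charge sum = -4.
With Ta in oxidation state +5, the complex ion is [Ta...]^1+.
Charge balance with perchlorate (-1) requires 1 complex ion per 1 perchlorate.

[Ta(C2O4)(en)F(NCS)]ClO4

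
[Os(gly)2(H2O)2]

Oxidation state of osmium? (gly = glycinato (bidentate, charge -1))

No counter-ion: the bracketed complex is neutral.
Ligand charges: 2×gly = -2; 2×H2O neutral; sum -2.
Os + (-2) = 0 ⇒ Os is +2.

+2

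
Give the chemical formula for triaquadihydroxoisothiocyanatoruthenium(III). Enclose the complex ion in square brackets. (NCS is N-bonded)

[Ru(H2O)3(NCS)(OH)2]

Ligands: 1 isothiocyanato (NCS, -1), 3 aqua (H2O, neutral), 2 hydroxo (OH, -1). Ligand charge sum = -3.
With Ru in oxidation state +3, the complex ion is [Ru...].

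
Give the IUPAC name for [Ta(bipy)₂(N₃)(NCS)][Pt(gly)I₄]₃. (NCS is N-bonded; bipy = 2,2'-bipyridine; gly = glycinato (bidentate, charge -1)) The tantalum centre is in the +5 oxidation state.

azidobis(2,2'-bipyridine)isothiocyanatotantalum(V) (glycinato)tetraiodoplatinate(IV)

Ta is given as +5; the cation's ligand charges sum to -2, so the complex cation is 3+.
With 3 anions per cation, each anion must be 3/3 = 1−.
Anion: ligand charges sum to -5; for the ion to be 1−, Pt = +4.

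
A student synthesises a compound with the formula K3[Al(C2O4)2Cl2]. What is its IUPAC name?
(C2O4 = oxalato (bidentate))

potassium dichlorodioxalatoaluminate(III)

The 3 potassium counter-ions carry a total charge of +3, so each complex ion is 3−.
Ligand charges: 2×chloro (-1 each), 2×oxalato (-2 each); total -6. So Al + (-6) = 3−, giving Al = +3.
The complex ion is anionic, so aluminium takes the -ate form aluminate(III).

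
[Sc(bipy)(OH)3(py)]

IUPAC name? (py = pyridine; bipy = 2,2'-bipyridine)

(2,2'-bipyridine)trihydroxo(pyridine)scandium(III)

There is no counter-ion, so the complex is neutral overall.
Ligand charges: 1×pyridine (neutral), 3×hydroxo (-1 each), 1×2,2'-bipyridine (neutral); total -3. So Sc + (-3) = 0, giving Sc = +3.
Ligands are named alphabetically: bipyridine before hydroxo before pyridine.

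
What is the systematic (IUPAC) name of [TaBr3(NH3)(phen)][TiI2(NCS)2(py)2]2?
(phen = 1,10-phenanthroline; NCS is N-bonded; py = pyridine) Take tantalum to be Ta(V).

amminetribromo(1,10-phenanthroline)tantalum(V) diiododiisothiocyanatobis(pyridine)titanate(III)

Both ions are complex: the cation is named first with the plain metal name, the anion second with the -ate form; each ion's ligands are alphabetised independently.
Ta is given as +5; the cation's ligand charges sum to -3, so the complex cation is 2+.
With 2 anions per cation, each anion must be 2/2 = 1−.
Anion: ligand charges sum to -4; for the ion to be 1−, Ti = +3.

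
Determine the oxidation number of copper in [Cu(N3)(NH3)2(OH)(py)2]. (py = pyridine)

+2

No counter-ion: the bracketed complex is neutral.
Ligand charges: 1×OH = -1; 2×py neutral; 1×N3 = -1; 2×NH3 neutral; sum -2.
Cu + (-2) = 0 ⇒ Cu is +2.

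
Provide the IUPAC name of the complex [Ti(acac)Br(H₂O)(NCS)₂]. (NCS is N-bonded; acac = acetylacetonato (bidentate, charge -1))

There is no counter-ion, so the complex is neutral overall.
Ligand charges: 2×isothiocyanato (-1 each), 1×aqua (neutral), 1×bromo (-1 each), 1×acetylacetonato (-1 each); total -4. So Ti + (-4) = 0, giving Ti = +4.
Ligands are named alphabetically: acetylacetonato before aqua before bromo before isothiocyanato.

(acetylacetonato)aquabromodiisothiocyanatotitanium(IV)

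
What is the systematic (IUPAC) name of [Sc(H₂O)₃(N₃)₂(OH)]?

triaquadiazidohydroxoscandium(III)

There is no counter-ion, so the complex is neutral overall.
Ligand charges: 1×hydroxo (-1 each), 3×aqua (neutral), 2×azido (-1 each); total -3. So Sc + (-3) = 0, giving Sc = +3.
Ligands are named alphabetically: aqua before azido before hydroxo.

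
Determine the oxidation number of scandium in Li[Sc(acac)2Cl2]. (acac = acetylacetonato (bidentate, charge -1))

+3

1 lithium outside the brackets (+1 each) → the complex ion is 1−.
Ligand charges: 2×Cl = -2; 2×acac = -2; sum -4.
Sc + (-4) = 1− ⇒ Sc is +3.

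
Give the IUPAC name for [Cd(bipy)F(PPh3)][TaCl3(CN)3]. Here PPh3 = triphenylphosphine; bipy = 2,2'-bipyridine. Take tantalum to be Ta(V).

(2,2'-bipyridine)fluoro(triphenylphosphine)cadmium(II) trichlorotricyanotantalate(V)

Ta is given as +5; the anion's ligand charges sum to -6, so the complex anion is 1−.
A 1:1 salt means the cation carries the equal and opposite charge, 1+.
Cation: ligand charges sum to -1; for the ion to be 1+, Cd = +2.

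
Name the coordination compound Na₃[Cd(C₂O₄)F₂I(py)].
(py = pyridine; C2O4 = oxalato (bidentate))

sodium difluoroiodooxalato(pyridine)cadmate(II)

The 3 sodium counter-ions carry a total charge of +3, so each complex ion is 3−.
Ligand charges: 1×pyridine (neutral), 1×iodo (-1 each), 1×oxalato (-2 each), 2×fluoro (-1 each); total -5. So Cd + (-5) = 3−, giving Cd = +2.
Ligands are named alphabetically: fluoro before iodo before oxalato before pyridine.
The complex ion is anionic, so cadmium takes the -ate form cadmate(II).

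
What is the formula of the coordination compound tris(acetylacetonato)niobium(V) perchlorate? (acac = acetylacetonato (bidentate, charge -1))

[Nb(acac)3](ClO4)2

Ligands: 3 acetylacetonato (acac, -1). Ligand charge sum = -3.
Charge balance with perchlorate (-1) requires 1 complex ion per 2 perchlorate.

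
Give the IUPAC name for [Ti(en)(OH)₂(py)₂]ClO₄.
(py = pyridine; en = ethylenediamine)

The 1 perchlorate counter-ion carries a total charge of -1, so each complex ion is 1+.
Ligand charges: 2×hydroxo (-1 each), 2×pyridine (neutral), 1×ethylenediamine (neutral); total -2. So Ti + (-2) = 1+, giving Ti = +3.
Ligands are named alphabetically: ethylenediamine before hydroxo before pyridine.

(ethylenediamine)dihydroxobis(pyridine)titanium(III) perchlorate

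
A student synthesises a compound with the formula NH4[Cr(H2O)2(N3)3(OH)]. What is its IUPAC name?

The 1 ammonium counter-ion carries a total charge of +1, so each complex ion is 1−.
Ligand charges: 3×azido (-1 each), 2×aqua (neutral), 1×hydroxo (-1 each); total -4. So Cr + (-4) = 1−, giving Cr = +3.
The complex ion is anionic, so chromium takes the -ate form chromate(III).

ammonium diaquatriazidohydroxochromate(III)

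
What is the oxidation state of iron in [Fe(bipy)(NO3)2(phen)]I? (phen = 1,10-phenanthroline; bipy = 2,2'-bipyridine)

+3

1 iodide outside the brackets (-1 each) → the complex ion is 1+.
Ligand charges: 1×phen neutral; 2×NO3 = -2; 1×bipy neutral; sum -2.
Fe + (-2) = 1+ ⇒ Fe is +3.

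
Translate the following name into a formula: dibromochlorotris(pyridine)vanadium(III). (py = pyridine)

[VBr2Cl(py)3]

Ligands: 2 bromo (Br, -1), 3 pyridine (py, neutral), 1 chloro (Cl, -1). Ligand charge sum = -3.
With V in oxidation state +3, the complex ion is [V...].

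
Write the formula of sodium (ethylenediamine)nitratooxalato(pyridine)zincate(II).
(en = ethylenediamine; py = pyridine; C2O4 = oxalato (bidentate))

Ligands: 1 ethylenediamine (en, neutral), 1 pyridine (py, neutral), 1 oxalato (C2O4, -2), 1 nitrato (NO3, -1). Ligand charge sum = -3.
With Zn in oxidation state +2, the complex ion is [Zn...]^1−.
Charge balance with sodium (+1) requires 1 complex ion per 1 sodium.

Na[Zn(C2O4)(en)(NO3)(py)]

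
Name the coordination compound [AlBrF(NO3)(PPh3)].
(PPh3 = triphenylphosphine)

bromofluoronitrato(triphenylphosphine)aluminium(III)

There is no counter-ion, so the complex is neutral overall.
Ligand charges: 1×nitrato (-1 each), 1×bromo (-1 each), 1×fluoro (-1 each), 1×triphenylphosphine (neutral); total -3. So Al + (-3) = 0, giving Al = +3.
Ligands are named alphabetically: bromo before fluoro before nitrato before triphenylphosphine.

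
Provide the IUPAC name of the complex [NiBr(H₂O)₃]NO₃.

The 1 nitrate counter-ion carries a total charge of -1, so each complex ion is 1+.
Ligand charges: 1×bromo (-1 each), 3×aqua (neutral); total -1. So Ni + (-1) = 1+, giving Ni = +2.
Ligands are named alphabetically: aqua before bromo.

triaquabromonickel(II) nitrate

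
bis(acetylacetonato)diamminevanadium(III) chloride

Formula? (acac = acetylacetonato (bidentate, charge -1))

Ligands: 2 acetylacetonato (acac, -1), 2 ammine (NH3, neutral). Ligand charge sum = -2.
With V in oxidation state +3, the complex ion is [V...]^1+.
Charge balance with chloride (-1) requires 1 complex ion per 1 chloride.

[V(acac)2(NH3)2]Cl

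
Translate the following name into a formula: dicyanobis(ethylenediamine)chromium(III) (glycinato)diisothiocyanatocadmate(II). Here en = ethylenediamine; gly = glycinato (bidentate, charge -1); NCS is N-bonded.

Cation [Cr…]: ligand charges -2, Cr(III) ⇒ ion charge 1+.
Anion [Cd…]: ligand charges -3, Cd(II) ⇒ ion charge 1−.
One 1+ cation balances one 1− anion.

[Cr(CN)2(en)2][Cd(gly)(NCS)2]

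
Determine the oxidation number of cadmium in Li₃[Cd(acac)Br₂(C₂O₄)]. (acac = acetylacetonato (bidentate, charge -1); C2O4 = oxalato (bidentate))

+2

3 lithium outside the brackets (+1 each) → the complex ion is 3−.
Ligand charges: 1×acac = -1; 2×Br = -2; 1×C2O4 = -2; sum -5.
Cd + (-5) = 3− ⇒ Cd is +2.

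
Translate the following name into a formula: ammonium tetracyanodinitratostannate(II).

(NH4)4[Sn(CN)4(NO3)2]

Ligands: 2 nitrato (NO3, -1), 4 cyano (CN, -1). Ligand charge sum = -6.
Charge balance with ammonium (+1) requires 1 complex ion per 4 ammonium.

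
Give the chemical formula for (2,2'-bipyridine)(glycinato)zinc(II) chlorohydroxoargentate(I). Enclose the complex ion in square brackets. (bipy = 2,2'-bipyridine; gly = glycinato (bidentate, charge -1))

Cation [Zn…]: ligand charges -1, Zn(II) ⇒ ion charge 1+.
Anion [Ag…]: ligand charges -2, Ag(I) ⇒ ion charge 1−.

[Zn(bipy)(gly)][AgCl(OH)]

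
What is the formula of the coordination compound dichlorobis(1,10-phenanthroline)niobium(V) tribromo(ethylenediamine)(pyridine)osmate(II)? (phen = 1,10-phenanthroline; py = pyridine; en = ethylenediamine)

[NbCl2(phen)2][OsBr3(en)(py)]3

Cation [Nb…]: ligand charges -2, Nb(V) ⇒ ion charge 3+.
Anion [Os…]: ligand charges -3, Os(II) ⇒ ion charge 1−.
One 3+ cation requires 3 of the 1− anion.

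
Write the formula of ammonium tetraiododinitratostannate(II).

Ligands: 4 iodo (I, -1), 2 nitrato (NO3, -1). Ligand charge sum = -6.
Charge balance with ammonium (+1) requires 1 complex ion per 4 ammonium.

(NH4)4[SnI4(NO3)2]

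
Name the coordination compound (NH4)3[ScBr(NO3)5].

The 3 ammonium counter-ions carry a total charge of +3, so each complex ion is 3−.
Ligand charges: 1×bromo (-1 each), 5×nitrato (-1 each); total -6. So Sc + (-6) = 3−, giving Sc = +3.
Ligands are named alphabetically: bromo before nitrato.
The complex ion is anionic, so scandium takes the -ate form scandate(III).

ammonium bromopentanitratoscandate(III)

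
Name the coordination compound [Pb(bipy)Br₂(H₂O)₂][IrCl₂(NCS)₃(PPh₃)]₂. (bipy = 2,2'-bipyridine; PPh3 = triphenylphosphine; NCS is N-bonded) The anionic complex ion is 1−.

diaqua(2,2'-bipyridine)dibromolead(IV) dichlorotriisothiocyanato(triphenylphosphine)iridate(IV)

Both ions are complex: the cation is named first with the plain metal name, the anion second with the -ate form; each ion's ligands are alphabetised independently.
The complex anion is given as 1−; its ligand charges sum to -5, so Ir = +4.
With 2 anions per cation, the cation must be 2×1 = 2+.
Cation: ligand charges sum to -2; for the ion to be 2+, Pb = +4.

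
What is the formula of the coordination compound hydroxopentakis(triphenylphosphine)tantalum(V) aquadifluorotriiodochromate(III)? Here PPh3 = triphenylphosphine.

[Ta(OH)(PPh3)5][CrF2(H2O)I3]2

Cation [Ta…]: ligand charges -1, Ta(V) ⇒ ion charge 4+.
Anion [Cr…]: ligand charges -5, Cr(III) ⇒ ion charge 2−.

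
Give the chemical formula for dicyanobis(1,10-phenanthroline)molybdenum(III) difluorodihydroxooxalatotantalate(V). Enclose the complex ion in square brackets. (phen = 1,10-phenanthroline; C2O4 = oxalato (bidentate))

Cation [Mo…]: ligand charges -2, Mo(III) ⇒ ion charge 1+.
Anion [Ta…]: ligand charges -6, Ta(V) ⇒ ion charge 1−.

[Mo(CN)2(phen)2][Ta(C2O4)F2(OH)2]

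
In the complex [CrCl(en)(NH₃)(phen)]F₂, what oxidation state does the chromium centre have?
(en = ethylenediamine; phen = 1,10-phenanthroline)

2 fluoride outside the brackets (-1 each) → the complex ion is 2+.
Ligand charges: 1×en neutral; 1×phen neutral; 1×Cl = -1; 1×NH3 neutral; sum -1.
Cr + (-1) = 2+ ⇒ Cr is +3.

+3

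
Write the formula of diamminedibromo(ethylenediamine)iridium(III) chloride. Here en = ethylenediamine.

[IrBr2(en)(NH3)2]Cl

Ligands: 2 ammine (NH3, neutral), 2 bromo (Br, -1), 1 ethylenediamine (en, neutral). Ligand charge sum = -2.
With Ir in oxidation state +3, the complex ion is [Ir...]^1+.
Charge balance with chloride (-1) requires 1 complex ion per 1 chloride.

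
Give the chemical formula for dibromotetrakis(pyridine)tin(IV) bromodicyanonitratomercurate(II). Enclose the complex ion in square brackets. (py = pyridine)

Cation [Sn…]: ligand charges -2, Sn(IV) ⇒ ion charge 2+.
Anion [Hg…]: ligand charges -4, Hg(II) ⇒ ion charge 2−.
One 2+ cation balances one 2− anion.

[SnBr2(py)4][HgBr(CN)2(NO3)]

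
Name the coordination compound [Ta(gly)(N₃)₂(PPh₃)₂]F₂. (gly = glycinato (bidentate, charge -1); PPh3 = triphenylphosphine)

The 2 fluoride counter-ions carry a total charge of -2, so each complex ion is 2+.
Ligand charges: 1×glycinato (-1 each), 2×azido (-1 each), 2×triphenylphosphine (neutral); total -3. So Ta + (-3) = 2+, giving Ta = +5.
Ligands are named alphabetically: azido before glycinato before triphenylphosphine.

diazido(glycinato)bis(triphenylphosphine)tantalum(V) fluoride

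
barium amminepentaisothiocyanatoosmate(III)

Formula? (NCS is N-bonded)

Ba[Os(NCS)5(NH3)]

Ligands: 1 ammine (NH3, neutral), 5 isothiocyanato (NCS, -1). Ligand charge sum = -5.
With Os in oxidation state +3, the complex ion is [Os...]^2−.
Charge balance with barium (+2) requires 1 complex ion per 1 barium.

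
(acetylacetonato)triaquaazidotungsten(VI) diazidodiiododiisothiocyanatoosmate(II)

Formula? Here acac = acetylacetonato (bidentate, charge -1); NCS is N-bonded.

[W(acac)(H2O)3(N3)][OsI2(N3)2(NCS)2]

Cation [W…]: ligand charges -2, W(VI) ⇒ ion charge 4+.
Anion [Os…]: ligand charges -6, Os(II) ⇒ ion charge 4−.
One 4+ cation balances one 4− anion.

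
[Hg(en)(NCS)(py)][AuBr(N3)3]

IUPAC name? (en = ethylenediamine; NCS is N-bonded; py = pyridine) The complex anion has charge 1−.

(ethylenediamine)isothiocyanato(pyridine)mercury(II) triazidobromoaurate(III)

Both ions are complex: the cation is named first with the plain metal name, the anion second with the -ate form; each ion's ligands are alphabetised independently.
The complex anion is given as 1−; its ligand charges sum to -4, so Au = +3.
A 1:1 salt means the cation carries the equal and opposite charge, 1+.
Cation: ligand charges sum to -1; for the ion to be 1+, Hg = +2.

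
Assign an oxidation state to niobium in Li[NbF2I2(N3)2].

+5

1 lithium outside the brackets (+1 each) → the complex ion is 1−.
Ligand charges: 2×I = -2; 2×N3 = -2; 2×F = -2; sum -6.
Nb + (-6) = 1− ⇒ Nb is +5.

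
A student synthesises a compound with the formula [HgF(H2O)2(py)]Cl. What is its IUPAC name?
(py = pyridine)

diaquafluoro(pyridine)mercury(II) chloride

The 1 chloride counter-ion carries a total charge of -1, so each complex ion is 1+.
Ligand charges: 1×fluoro (-1 each), 1×pyridine (neutral), 2×aqua (neutral); total -1. So Hg + (-1) = 1+, giving Hg = +2.
Ligands are named alphabetically: aqua before fluoro before pyridine.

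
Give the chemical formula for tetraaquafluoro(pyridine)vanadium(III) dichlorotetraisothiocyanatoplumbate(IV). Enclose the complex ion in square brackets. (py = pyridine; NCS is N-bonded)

Cation [V…]: ligand charges -1, V(III) ⇒ ion charge 2+.
Anion [Pb…]: ligand charges -6, Pb(IV) ⇒ ion charge 2−.
One 2+ cation balances one 2− anion.

[VF(H2O)4(py)][PbCl2(NCS)4]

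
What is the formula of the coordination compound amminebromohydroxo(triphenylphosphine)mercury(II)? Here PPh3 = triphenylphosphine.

[HgBr(NH3)(OH)(PPh3)]

Ligands: 1 ammine (NH3, neutral), 1 triphenylphosphine (PPh3, neutral), 1 bromo (Br, -1), 1 hydroxo (OH, -1). Ligand charge sum = -2.
With Hg in oxidation state +2, the complex ion is [Hg...].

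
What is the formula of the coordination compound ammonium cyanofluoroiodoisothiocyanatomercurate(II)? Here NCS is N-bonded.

Ligands: 1 fluoro (F, -1), 1 isothiocyanato (NCS, -1), 1 cyano (CN, -1), 1 iodo (I, -1). Ligand charge sum = -4.
With Hg in oxidation state +2, the complex ion is [Hg...]^2−.
Charge balance with ammonium (+1) requires 1 complex ion per 2 ammonium.

(NH4)2[Hg(CN)FI(NCS)]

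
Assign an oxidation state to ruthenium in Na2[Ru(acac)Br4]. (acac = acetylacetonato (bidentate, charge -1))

2 sodium outside the brackets (+1 each) → the complex ion is 2−.
Ligand charges: 4×Br = -4; 1×acac = -1; sum -5.
Ru + (-5) = 2− ⇒ Ru is +3.

+3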